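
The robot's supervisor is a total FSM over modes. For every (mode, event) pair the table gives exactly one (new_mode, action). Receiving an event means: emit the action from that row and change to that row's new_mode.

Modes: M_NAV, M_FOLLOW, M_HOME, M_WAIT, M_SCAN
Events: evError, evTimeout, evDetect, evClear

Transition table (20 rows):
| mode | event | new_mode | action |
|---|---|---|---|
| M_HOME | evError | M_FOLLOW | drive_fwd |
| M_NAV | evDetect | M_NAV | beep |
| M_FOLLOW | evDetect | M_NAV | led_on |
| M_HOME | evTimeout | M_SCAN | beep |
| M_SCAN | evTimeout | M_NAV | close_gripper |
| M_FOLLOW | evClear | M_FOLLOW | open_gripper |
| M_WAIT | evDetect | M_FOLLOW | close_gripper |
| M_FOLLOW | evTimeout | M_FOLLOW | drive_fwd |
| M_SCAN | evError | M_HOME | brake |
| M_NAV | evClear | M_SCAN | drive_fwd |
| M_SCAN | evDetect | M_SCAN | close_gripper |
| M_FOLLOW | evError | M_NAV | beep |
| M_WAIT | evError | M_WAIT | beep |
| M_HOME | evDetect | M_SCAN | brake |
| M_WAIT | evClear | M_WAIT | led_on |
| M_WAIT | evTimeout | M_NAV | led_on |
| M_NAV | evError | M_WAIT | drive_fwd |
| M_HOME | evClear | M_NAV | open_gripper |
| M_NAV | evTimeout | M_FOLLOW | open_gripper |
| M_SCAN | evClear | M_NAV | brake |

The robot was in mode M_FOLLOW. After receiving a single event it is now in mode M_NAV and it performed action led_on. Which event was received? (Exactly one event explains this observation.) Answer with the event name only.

try evError: (M_FOLLOW, evError) → (M_NAV, beep)
try evTimeout: (M_FOLLOW, evTimeout) → (M_FOLLOW, drive_fwd)
try evDetect: (M_FOLLOW, evDetect) → (M_NAV, led_on)  ← matches
try evClear: (M_FOLLOW, evClear) → (M_FOLLOW, open_gripper)

evDetect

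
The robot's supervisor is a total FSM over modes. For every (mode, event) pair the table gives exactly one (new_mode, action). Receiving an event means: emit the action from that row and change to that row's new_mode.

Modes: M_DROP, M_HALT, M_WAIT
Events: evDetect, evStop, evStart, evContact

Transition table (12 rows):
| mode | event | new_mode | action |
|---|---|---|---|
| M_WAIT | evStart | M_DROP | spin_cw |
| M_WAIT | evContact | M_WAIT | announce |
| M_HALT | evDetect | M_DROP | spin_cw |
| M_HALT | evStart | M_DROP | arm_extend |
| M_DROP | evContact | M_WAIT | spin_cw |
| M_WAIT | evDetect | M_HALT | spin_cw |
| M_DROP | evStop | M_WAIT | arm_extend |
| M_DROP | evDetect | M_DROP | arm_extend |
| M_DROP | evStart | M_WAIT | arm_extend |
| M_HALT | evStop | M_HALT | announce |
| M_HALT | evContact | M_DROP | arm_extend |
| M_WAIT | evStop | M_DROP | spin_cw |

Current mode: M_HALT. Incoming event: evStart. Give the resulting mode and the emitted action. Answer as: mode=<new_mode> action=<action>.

mode=M_DROP action=arm_extend

current mode = M_HALT; filter table to that mode:
  (M_HALT, evDetect) → (M_DROP, spin_cw)
  (M_HALT, evStart) → (M_DROP, arm_extend)  ← event matches
  (M_HALT, evStop) → (M_HALT, announce)
  (M_HALT, evContact) → (M_DROP, arm_extend)
event = evStart selects (M_DROP, arm_extend)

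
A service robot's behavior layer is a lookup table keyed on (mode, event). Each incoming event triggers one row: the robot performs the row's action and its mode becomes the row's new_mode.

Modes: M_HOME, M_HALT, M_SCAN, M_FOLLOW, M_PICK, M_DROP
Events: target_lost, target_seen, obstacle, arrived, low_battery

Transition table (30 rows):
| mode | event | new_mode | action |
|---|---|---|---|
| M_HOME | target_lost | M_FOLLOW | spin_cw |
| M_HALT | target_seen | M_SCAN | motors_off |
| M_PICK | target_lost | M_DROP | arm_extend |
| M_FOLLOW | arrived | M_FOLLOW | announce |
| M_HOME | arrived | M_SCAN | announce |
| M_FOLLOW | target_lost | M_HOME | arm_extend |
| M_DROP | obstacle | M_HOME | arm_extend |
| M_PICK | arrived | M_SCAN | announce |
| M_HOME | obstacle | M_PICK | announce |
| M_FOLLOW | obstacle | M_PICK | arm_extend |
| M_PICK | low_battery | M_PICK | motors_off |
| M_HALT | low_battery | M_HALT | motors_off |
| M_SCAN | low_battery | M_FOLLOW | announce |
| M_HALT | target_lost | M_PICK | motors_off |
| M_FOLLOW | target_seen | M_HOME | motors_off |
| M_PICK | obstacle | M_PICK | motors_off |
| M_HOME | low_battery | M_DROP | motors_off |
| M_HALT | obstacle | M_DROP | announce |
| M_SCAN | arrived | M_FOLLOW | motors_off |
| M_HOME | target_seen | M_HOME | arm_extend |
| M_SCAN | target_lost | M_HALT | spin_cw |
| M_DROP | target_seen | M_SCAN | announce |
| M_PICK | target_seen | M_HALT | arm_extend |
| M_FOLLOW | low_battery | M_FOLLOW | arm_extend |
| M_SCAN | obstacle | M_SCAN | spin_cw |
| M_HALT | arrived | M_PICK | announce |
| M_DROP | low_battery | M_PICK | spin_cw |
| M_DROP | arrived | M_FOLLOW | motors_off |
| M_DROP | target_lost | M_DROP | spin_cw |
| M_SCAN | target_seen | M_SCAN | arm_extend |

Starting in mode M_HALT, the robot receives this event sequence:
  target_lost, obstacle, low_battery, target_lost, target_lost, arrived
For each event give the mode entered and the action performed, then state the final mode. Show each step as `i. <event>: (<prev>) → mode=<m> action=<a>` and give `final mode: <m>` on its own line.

1. target_lost: (M_HALT) → mode=M_PICK action=motors_off
2. obstacle: (M_PICK) → mode=M_PICK action=motors_off
3. low_battery: (M_PICK) → mode=M_PICK action=motors_off
4. target_lost: (M_PICK) → mode=M_DROP action=arm_extend
5. target_lost: (M_DROP) → mode=M_DROP action=spin_cw
6. arrived: (M_DROP) → mode=M_FOLLOW action=motors_off

final mode: M_FOLLOW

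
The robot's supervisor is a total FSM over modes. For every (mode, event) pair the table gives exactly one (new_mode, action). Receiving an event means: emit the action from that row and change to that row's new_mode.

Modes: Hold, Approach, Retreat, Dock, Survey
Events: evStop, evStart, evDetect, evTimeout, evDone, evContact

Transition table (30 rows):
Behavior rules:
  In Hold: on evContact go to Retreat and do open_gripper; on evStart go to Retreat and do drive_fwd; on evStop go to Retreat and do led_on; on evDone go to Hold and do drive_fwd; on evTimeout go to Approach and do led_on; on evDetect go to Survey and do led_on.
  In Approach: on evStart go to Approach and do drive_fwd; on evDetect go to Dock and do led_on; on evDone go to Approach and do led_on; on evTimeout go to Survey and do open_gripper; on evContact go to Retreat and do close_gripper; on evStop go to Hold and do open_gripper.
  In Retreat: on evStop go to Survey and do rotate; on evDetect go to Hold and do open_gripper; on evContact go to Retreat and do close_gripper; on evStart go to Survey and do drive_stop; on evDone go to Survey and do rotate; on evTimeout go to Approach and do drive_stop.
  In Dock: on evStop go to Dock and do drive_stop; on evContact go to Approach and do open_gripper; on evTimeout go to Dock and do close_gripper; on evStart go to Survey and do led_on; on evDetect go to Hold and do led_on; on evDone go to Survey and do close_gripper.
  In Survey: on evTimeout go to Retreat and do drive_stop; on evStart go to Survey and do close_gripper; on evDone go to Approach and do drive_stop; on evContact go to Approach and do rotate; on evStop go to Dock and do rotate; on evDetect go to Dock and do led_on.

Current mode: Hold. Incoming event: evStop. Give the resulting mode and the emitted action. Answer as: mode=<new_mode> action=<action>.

mode=Retreat action=led_on

current mode = Hold; filter table to that mode:
  (Hold, evContact) → (Retreat, open_gripper)
  (Hold, evStart) → (Retreat, drive_fwd)
  (Hold, evStop) → (Retreat, led_on)  ← event matches
  (Hold, evDone) → (Hold, drive_fwd)
  (Hold, evTimeout) → (Approach, led_on)
  (Hold, evDetect) → (Survey, led_on)
event = evStop selects (Retreat, led_on)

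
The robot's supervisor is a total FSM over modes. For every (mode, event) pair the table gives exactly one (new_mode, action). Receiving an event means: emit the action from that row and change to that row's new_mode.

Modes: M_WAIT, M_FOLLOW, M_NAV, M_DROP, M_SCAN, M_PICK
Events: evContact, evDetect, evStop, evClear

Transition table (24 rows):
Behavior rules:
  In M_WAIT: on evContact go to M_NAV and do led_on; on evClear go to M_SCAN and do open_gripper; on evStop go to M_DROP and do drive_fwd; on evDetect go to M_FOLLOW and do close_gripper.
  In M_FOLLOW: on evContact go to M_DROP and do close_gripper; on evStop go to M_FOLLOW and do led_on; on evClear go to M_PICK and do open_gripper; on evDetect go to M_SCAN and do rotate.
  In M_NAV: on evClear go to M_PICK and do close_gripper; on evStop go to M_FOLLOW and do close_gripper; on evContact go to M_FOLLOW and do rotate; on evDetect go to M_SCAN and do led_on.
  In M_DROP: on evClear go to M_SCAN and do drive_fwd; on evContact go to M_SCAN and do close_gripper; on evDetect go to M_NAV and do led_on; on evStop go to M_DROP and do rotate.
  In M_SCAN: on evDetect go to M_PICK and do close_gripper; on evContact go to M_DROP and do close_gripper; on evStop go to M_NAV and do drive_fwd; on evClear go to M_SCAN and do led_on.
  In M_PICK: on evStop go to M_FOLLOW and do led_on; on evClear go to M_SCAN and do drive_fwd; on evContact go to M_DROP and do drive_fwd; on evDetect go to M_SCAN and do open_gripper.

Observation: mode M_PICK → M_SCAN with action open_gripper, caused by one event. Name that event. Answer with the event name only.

try evContact: (M_PICK, evContact) → (M_DROP, drive_fwd)
try evDetect: (M_PICK, evDetect) → (M_SCAN, open_gripper)  ← matches
try evStop: (M_PICK, evStop) → (M_FOLLOW, led_on)
try evClear: (M_PICK, evClear) → (M_SCAN, drive_fwd)

evDetect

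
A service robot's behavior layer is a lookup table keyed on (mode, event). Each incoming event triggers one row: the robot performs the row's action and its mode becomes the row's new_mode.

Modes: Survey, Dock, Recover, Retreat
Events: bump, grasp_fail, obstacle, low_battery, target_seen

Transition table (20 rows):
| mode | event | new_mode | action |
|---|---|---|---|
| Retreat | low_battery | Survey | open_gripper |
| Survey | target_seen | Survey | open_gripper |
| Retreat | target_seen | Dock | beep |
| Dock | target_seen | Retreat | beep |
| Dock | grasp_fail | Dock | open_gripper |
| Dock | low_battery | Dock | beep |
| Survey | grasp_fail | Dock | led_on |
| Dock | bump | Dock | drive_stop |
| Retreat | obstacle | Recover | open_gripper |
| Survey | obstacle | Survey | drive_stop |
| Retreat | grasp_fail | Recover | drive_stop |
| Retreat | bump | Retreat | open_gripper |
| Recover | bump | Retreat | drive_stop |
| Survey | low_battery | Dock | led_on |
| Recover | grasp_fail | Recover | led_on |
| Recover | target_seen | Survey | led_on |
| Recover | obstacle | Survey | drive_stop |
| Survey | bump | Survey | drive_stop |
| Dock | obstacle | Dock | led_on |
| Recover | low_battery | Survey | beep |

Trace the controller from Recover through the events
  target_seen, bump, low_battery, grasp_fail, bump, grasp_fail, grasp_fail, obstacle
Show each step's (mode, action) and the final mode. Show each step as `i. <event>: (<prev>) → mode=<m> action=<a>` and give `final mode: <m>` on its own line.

1. target_seen: (Recover) → mode=Survey action=led_on
2. bump: (Survey) → mode=Survey action=drive_stop
3. low_battery: (Survey) → mode=Dock action=led_on
4. grasp_fail: (Dock) → mode=Dock action=open_gripper
5. bump: (Dock) → mode=Dock action=drive_stop
6. grasp_fail: (Dock) → mode=Dock action=open_gripper
7. grasp_fail: (Dock) → mode=Dock action=open_gripper
8. obstacle: (Dock) → mode=Dock action=led_on

final mode: Dock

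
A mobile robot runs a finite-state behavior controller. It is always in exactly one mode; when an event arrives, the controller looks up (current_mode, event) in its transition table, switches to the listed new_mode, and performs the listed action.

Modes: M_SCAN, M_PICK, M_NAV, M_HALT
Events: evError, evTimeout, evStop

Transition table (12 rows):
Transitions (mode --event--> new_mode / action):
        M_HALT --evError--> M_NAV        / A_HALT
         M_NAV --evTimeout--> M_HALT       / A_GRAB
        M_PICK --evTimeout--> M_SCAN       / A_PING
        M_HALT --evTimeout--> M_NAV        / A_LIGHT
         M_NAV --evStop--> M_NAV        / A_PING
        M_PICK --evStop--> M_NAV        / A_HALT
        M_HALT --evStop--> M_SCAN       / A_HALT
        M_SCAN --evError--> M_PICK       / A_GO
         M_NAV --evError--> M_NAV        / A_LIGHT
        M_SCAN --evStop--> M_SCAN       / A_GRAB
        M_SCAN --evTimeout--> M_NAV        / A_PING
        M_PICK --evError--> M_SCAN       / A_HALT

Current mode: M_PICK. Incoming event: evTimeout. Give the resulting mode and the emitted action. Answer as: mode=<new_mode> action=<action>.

mode=M_SCAN action=A_PING

current mode = M_PICK; filter table to that mode:
  (M_PICK, evTimeout) → (M_SCAN, A_PING)  ← event matches
  (M_PICK, evStop) → (M_NAV, A_HALT)
  (M_PICK, evError) → (M_SCAN, A_HALT)
event = evTimeout selects (M_SCAN, A_PING)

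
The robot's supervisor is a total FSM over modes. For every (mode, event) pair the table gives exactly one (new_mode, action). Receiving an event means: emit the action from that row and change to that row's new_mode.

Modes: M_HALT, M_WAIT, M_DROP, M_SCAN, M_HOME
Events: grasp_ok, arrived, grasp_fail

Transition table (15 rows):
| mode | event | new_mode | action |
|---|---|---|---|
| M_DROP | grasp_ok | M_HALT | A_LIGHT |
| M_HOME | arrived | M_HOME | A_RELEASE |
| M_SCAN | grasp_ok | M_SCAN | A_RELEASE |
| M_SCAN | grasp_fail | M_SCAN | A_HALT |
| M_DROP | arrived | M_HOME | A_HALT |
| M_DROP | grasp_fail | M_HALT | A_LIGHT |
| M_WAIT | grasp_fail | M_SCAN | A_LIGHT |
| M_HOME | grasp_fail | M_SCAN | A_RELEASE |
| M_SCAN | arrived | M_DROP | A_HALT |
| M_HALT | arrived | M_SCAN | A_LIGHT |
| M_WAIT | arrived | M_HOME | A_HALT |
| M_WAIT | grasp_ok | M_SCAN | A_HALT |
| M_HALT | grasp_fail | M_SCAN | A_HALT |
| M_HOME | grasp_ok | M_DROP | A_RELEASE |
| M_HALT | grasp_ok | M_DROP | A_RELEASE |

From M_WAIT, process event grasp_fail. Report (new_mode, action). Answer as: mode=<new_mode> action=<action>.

current mode = M_WAIT; filter table to that mode:
  (M_WAIT, grasp_fail) → (M_SCAN, A_LIGHT)  ← event matches
  (M_WAIT, arrived) → (M_HOME, A_HALT)
  (M_WAIT, grasp_ok) → (M_SCAN, A_HALT)
event = grasp_fail selects (M_SCAN, A_LIGHT)

mode=M_SCAN action=A_LIGHT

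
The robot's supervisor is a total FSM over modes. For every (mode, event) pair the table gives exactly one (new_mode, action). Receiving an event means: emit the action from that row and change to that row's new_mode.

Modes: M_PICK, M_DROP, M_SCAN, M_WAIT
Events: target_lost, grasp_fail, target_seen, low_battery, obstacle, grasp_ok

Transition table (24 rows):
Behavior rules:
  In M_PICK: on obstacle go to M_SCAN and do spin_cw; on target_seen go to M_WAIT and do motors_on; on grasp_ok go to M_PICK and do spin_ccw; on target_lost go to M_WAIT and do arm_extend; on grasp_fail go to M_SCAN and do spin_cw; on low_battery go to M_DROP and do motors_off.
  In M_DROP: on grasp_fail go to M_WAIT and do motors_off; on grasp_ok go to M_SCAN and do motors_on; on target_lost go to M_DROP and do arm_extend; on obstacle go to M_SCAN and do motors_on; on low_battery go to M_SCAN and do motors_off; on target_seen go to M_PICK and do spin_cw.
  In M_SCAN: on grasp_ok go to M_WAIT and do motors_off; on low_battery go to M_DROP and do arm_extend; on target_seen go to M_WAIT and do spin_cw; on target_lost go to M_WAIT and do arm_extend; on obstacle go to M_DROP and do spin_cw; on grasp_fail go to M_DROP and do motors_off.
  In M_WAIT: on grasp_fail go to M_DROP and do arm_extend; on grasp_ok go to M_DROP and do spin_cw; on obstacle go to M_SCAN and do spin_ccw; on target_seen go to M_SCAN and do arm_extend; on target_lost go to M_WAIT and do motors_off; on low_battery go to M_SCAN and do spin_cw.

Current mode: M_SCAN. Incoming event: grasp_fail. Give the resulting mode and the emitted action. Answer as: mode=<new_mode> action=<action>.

mode=M_DROP action=motors_off

current mode = M_SCAN; filter table to that mode:
  (M_SCAN, grasp_ok) → (M_WAIT, motors_off)
  (M_SCAN, low_battery) → (M_DROP, arm_extend)
  (M_SCAN, target_seen) → (M_WAIT, spin_cw)
  (M_SCAN, target_lost) → (M_WAIT, arm_extend)
  (M_SCAN, obstacle) → (M_DROP, spin_cw)
  (M_SCAN, grasp_fail) → (M_DROP, motors_off)  ← event matches
event = grasp_fail selects (M_DROP, motors_off)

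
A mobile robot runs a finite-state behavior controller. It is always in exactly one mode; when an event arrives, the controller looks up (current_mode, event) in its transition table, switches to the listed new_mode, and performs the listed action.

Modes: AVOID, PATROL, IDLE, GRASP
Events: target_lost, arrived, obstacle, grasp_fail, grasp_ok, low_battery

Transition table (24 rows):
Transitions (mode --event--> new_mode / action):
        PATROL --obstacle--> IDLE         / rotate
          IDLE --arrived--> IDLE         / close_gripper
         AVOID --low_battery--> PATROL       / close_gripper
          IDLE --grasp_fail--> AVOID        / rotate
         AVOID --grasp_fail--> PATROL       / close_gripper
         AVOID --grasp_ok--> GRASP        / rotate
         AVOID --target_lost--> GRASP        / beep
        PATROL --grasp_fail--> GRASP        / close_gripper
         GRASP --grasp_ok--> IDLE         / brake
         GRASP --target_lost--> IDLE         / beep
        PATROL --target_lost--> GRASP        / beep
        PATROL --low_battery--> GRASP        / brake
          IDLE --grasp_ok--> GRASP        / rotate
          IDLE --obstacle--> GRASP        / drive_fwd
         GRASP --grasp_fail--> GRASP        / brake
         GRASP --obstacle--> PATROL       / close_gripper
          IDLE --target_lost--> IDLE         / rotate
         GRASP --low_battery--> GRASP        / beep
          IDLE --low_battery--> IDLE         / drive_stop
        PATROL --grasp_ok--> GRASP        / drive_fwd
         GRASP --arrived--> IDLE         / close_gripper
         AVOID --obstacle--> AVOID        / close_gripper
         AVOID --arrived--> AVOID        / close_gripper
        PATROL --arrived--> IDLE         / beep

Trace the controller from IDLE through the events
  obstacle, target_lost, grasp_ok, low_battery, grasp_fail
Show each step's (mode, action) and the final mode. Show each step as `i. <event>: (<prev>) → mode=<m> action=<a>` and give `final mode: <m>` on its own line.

final mode: GRASP

1. obstacle: (IDLE) → mode=GRASP action=drive_fwd
2. target_lost: (GRASP) → mode=IDLE action=beep
3. grasp_ok: (IDLE) → mode=GRASP action=rotate
4. low_battery: (GRASP) → mode=GRASP action=beep
5. grasp_fail: (GRASP) → mode=GRASP action=brake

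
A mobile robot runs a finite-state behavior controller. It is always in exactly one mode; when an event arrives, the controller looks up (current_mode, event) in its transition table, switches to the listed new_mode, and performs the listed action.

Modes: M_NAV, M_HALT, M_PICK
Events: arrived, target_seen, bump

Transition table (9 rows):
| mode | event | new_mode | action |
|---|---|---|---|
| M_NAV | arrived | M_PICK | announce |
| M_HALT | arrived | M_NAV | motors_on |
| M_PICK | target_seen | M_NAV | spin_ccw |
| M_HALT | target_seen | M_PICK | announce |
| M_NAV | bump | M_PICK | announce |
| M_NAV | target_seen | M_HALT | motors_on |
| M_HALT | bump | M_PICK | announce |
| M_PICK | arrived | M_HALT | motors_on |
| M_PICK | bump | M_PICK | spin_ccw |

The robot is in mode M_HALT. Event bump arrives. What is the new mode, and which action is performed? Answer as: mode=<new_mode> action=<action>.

mode=M_PICK action=announce

current mode = M_HALT; filter table to that mode:
  (M_HALT, arrived) → (M_NAV, motors_on)
  (M_HALT, target_seen) → (M_PICK, announce)
  (M_HALT, bump) → (M_PICK, announce)  ← event matches
event = bump selects (M_PICK, announce)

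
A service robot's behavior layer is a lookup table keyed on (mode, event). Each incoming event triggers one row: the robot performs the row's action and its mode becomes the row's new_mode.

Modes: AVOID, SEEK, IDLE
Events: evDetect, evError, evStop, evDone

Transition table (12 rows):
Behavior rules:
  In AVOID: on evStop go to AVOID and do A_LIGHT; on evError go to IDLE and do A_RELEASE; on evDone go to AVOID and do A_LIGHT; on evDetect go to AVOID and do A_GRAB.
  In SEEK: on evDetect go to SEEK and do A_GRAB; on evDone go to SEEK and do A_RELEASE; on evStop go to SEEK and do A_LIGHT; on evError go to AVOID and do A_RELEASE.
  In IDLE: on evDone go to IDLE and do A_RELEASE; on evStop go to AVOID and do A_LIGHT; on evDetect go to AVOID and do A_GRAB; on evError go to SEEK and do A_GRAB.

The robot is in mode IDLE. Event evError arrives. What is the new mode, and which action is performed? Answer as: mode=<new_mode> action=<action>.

current mode = IDLE; filter table to that mode:
  (IDLE, evDone) → (IDLE, A_RELEASE)
  (IDLE, evStop) → (AVOID, A_LIGHT)
  (IDLE, evDetect) → (AVOID, A_GRAB)
  (IDLE, evError) → (SEEK, A_GRAB)  ← event matches
event = evError selects (SEEK, A_GRAB)

mode=SEEK action=A_GRAB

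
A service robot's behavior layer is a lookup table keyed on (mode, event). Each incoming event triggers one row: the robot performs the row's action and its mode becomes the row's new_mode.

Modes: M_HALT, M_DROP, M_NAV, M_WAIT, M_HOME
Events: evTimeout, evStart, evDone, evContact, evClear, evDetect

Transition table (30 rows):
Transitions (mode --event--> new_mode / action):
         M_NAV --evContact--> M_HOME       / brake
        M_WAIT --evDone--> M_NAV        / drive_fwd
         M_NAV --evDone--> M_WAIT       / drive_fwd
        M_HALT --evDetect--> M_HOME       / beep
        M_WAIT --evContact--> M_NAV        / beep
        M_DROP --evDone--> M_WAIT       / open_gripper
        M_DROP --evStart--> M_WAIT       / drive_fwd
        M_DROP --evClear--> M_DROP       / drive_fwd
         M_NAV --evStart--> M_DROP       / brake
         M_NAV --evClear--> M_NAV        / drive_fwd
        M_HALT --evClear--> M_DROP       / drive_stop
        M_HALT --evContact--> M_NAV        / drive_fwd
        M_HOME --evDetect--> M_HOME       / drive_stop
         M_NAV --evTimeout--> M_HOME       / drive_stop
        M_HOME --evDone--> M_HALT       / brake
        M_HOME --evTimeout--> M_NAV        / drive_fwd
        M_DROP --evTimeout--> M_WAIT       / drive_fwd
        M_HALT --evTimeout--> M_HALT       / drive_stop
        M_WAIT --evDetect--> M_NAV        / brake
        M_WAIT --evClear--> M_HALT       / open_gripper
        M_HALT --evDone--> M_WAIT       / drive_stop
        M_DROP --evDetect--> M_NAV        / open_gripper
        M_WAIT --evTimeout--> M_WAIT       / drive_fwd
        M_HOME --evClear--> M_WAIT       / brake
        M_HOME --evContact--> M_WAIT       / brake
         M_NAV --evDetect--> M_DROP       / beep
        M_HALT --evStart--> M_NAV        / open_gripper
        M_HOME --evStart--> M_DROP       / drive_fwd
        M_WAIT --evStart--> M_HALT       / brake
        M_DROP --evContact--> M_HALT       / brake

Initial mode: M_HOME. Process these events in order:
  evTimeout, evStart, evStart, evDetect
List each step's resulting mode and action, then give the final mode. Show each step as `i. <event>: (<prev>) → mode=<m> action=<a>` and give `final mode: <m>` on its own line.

1. evTimeout: (M_HOME) → mode=M_NAV action=drive_fwd
2. evStart: (M_NAV) → mode=M_DROP action=brake
3. evStart: (M_DROP) → mode=M_WAIT action=drive_fwd
4. evDetect: (M_WAIT) → mode=M_NAV action=brake

final mode: M_NAV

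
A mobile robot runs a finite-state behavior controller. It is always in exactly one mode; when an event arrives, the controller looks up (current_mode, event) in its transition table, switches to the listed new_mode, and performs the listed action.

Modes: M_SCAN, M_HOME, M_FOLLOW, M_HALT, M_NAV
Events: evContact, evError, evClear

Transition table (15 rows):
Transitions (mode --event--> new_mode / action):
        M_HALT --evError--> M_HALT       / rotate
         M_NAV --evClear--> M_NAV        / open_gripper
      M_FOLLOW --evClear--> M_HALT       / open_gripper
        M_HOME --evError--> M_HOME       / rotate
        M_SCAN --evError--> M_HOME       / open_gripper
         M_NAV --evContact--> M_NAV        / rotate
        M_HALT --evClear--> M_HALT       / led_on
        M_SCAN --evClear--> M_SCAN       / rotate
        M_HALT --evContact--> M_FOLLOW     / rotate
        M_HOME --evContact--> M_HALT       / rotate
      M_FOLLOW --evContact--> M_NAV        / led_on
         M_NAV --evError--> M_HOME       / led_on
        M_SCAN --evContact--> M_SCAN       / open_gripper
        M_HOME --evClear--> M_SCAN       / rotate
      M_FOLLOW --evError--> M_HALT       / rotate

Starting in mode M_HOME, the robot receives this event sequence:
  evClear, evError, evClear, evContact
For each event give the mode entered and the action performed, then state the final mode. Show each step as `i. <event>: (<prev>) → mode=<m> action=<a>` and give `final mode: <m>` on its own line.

1. evClear: (M_HOME) → mode=M_SCAN action=rotate
2. evError: (M_SCAN) → mode=M_HOME action=open_gripper
3. evClear: (M_HOME) → mode=M_SCAN action=rotate
4. evContact: (M_SCAN) → mode=M_SCAN action=open_gripper

final mode: M_SCAN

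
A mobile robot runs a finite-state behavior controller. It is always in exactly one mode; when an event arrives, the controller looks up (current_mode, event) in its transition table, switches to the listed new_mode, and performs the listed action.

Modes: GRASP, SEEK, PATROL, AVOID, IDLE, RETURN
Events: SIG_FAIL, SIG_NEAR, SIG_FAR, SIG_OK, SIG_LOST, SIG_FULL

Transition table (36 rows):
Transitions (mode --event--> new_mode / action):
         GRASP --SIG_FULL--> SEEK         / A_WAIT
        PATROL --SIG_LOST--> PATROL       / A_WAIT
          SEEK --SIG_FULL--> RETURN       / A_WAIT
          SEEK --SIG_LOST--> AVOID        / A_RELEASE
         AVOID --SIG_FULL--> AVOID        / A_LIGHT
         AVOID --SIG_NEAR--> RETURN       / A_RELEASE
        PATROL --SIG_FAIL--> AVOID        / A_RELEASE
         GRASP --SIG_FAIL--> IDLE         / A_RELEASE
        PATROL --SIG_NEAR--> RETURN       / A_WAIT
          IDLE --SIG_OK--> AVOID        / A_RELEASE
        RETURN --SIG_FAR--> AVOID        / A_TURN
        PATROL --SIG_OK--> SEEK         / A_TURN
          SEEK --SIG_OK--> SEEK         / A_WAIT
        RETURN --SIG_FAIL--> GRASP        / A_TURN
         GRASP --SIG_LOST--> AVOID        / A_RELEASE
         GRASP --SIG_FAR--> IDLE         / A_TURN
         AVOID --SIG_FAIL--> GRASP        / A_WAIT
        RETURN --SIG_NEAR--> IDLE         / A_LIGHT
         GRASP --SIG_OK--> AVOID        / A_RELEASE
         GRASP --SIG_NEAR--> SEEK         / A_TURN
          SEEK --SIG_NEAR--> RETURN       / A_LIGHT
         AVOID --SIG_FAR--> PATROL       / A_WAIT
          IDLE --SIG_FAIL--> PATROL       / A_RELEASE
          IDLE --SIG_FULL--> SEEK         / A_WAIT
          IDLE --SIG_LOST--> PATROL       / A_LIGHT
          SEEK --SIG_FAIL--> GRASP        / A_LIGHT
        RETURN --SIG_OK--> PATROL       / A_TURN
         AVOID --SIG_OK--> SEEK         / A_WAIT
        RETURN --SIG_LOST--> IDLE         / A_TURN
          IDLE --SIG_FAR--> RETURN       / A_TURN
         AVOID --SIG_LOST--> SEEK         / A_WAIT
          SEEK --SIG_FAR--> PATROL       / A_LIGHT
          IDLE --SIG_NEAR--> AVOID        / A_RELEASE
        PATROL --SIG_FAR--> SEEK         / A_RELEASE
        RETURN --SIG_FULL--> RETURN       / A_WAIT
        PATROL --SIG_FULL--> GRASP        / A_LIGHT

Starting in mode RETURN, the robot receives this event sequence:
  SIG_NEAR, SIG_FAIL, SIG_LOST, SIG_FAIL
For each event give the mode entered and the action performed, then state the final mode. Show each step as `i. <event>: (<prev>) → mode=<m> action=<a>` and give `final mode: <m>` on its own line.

1. SIG_NEAR: (RETURN) → mode=IDLE action=A_LIGHT
2. SIG_FAIL: (IDLE) → mode=PATROL action=A_RELEASE
3. SIG_LOST: (PATROL) → mode=PATROL action=A_WAIT
4. SIG_FAIL: (PATROL) → mode=AVOID action=A_RELEASE

final mode: AVOID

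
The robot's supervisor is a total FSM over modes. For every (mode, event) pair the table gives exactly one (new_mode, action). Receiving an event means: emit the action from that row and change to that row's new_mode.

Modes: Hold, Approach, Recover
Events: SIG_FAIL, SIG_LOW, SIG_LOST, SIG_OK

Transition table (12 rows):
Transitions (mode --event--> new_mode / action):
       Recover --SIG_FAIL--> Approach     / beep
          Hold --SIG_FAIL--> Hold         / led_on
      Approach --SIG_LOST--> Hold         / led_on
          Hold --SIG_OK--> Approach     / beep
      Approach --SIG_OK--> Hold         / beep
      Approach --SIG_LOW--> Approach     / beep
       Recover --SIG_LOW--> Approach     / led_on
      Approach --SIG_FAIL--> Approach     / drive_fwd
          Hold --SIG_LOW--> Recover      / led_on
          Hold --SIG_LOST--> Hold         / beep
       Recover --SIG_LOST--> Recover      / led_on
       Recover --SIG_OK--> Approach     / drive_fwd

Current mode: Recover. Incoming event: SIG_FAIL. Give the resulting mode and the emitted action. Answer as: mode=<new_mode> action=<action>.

mode=Approach action=beep

current mode = Recover; filter table to that mode:
  (Recover, SIG_FAIL) → (Approach, beep)  ← event matches
  (Recover, SIG_LOW) → (Approach, led_on)
  (Recover, SIG_LOST) → (Recover, led_on)
  (Recover, SIG_OK) → (Approach, drive_fwd)
event = SIG_FAIL selects (Approach, beep)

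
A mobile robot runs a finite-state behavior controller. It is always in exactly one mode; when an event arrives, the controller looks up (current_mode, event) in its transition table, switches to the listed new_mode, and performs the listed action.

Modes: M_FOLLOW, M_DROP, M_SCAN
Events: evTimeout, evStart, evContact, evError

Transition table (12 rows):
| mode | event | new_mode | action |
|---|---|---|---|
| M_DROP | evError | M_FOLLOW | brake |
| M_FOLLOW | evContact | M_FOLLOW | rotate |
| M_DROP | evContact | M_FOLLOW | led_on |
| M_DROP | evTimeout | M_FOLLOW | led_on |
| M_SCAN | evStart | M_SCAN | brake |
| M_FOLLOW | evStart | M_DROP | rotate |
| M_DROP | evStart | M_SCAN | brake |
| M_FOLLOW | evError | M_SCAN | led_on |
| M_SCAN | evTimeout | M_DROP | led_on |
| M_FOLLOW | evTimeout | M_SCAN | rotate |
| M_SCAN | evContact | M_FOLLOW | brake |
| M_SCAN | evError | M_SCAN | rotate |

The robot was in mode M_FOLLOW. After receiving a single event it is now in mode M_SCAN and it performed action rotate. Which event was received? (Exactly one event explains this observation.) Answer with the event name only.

evTimeout

try evTimeout: (M_FOLLOW, evTimeout) → (M_SCAN, rotate)  ← matches
try evStart: (M_FOLLOW, evStart) → (M_DROP, rotate)
try evContact: (M_FOLLOW, evContact) → (M_FOLLOW, rotate)
try evError: (M_FOLLOW, evError) → (M_SCAN, led_on)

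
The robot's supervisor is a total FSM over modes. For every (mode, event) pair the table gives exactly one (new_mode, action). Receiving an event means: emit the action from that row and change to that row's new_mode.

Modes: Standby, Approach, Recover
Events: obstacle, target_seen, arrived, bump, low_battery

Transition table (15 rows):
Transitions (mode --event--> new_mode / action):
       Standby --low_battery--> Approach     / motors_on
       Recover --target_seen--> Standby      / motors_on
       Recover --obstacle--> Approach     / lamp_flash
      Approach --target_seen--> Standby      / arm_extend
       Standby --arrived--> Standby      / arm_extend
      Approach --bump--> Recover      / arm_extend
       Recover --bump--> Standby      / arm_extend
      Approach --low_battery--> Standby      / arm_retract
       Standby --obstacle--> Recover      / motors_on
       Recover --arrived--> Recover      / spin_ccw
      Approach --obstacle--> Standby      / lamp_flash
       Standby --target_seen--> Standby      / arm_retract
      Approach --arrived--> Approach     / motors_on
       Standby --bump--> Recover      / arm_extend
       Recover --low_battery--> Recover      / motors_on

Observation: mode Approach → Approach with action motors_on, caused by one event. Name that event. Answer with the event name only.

arrived

try obstacle: (Approach, obstacle) → (Standby, lamp_flash)
try target_seen: (Approach, target_seen) → (Standby, arm_extend)
try arrived: (Approach, arrived) → (Approach, motors_on)  ← matches
try bump: (Approach, bump) → (Recover, arm_extend)
try low_battery: (Approach, low_battery) → (Standby, arm_retract)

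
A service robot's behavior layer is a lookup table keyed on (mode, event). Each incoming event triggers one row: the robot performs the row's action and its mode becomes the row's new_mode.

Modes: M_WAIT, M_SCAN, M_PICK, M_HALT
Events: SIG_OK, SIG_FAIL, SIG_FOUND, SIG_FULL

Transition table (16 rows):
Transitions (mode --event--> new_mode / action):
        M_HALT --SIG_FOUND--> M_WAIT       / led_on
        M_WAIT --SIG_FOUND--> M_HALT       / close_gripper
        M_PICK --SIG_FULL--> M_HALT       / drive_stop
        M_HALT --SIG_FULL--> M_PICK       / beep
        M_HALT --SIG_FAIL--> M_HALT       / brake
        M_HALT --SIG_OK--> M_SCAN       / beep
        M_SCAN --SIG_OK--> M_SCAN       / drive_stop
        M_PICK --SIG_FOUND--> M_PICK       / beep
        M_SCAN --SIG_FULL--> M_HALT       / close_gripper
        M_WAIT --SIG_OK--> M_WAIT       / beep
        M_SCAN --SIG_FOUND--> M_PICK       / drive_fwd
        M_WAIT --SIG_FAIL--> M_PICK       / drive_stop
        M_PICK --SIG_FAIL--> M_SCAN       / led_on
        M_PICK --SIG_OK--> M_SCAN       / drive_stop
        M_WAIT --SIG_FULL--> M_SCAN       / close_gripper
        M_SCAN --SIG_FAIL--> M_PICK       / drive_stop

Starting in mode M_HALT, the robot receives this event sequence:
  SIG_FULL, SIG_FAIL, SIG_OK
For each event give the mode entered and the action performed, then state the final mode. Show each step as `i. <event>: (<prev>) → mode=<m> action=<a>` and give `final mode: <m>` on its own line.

final mode: M_SCAN

1. SIG_FULL: (M_HALT) → mode=M_PICK action=beep
2. SIG_FAIL: (M_PICK) → mode=M_SCAN action=led_on
3. SIG_OK: (M_SCAN) → mode=M_SCAN action=drive_stop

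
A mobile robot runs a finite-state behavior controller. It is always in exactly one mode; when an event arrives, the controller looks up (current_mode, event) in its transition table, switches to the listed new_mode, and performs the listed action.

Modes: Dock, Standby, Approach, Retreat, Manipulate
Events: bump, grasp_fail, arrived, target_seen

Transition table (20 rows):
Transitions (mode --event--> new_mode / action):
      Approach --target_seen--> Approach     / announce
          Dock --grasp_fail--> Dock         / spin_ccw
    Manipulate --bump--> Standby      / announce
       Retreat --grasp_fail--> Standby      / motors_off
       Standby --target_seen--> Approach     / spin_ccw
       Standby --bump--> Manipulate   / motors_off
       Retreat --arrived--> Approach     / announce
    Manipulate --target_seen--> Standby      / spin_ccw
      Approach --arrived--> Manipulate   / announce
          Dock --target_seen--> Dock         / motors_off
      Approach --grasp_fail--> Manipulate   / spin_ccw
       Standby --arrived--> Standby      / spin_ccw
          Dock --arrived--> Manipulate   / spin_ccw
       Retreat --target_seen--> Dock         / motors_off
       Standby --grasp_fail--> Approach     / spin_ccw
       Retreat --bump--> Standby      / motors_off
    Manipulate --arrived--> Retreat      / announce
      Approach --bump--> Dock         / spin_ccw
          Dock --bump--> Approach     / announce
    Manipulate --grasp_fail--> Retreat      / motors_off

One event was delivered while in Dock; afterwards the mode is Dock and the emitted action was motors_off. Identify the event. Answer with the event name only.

try bump: (Dock, bump) → (Approach, announce)
try grasp_fail: (Dock, grasp_fail) → (Dock, spin_ccw)
try arrived: (Dock, arrived) → (Manipulate, spin_ccw)
try target_seen: (Dock, target_seen) → (Dock, motors_off)  ← matches

target_seen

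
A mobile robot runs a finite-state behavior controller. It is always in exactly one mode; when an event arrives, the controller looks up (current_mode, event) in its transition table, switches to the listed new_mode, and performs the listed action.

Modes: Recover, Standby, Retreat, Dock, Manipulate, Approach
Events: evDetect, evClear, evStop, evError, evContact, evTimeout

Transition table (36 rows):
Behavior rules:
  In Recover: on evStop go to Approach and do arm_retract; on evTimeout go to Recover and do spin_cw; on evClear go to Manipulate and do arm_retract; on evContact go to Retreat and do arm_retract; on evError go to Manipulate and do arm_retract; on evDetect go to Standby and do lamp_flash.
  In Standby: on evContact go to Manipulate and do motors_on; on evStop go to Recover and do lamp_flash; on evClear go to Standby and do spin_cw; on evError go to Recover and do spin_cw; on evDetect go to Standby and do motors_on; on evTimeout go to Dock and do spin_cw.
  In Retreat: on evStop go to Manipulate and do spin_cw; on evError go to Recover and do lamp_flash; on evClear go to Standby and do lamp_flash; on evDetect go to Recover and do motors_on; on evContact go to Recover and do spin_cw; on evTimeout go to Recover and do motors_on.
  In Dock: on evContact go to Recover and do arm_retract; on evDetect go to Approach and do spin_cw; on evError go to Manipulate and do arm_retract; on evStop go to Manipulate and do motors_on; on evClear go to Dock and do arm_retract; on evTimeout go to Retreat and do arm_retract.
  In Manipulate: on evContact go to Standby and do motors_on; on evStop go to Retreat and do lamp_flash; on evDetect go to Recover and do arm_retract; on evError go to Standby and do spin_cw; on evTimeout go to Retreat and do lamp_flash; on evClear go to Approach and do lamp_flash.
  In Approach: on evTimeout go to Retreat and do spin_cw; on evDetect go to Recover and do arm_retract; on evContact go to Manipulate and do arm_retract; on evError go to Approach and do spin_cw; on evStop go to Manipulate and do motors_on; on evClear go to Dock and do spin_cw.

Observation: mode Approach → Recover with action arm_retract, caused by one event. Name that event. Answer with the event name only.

evDetect

try evDetect: (Approach, evDetect) → (Recover, arm_retract)  ← matches
try evClear: (Approach, evClear) → (Dock, spin_cw)
try evStop: (Approach, evStop) → (Manipulate, motors_on)
try evError: (Approach, evError) → (Approach, spin_cw)
try evContact: (Approach, evContact) → (Manipulate, arm_retract)
try evTimeout: (Approach, evTimeout) → (Retreat, spin_cw)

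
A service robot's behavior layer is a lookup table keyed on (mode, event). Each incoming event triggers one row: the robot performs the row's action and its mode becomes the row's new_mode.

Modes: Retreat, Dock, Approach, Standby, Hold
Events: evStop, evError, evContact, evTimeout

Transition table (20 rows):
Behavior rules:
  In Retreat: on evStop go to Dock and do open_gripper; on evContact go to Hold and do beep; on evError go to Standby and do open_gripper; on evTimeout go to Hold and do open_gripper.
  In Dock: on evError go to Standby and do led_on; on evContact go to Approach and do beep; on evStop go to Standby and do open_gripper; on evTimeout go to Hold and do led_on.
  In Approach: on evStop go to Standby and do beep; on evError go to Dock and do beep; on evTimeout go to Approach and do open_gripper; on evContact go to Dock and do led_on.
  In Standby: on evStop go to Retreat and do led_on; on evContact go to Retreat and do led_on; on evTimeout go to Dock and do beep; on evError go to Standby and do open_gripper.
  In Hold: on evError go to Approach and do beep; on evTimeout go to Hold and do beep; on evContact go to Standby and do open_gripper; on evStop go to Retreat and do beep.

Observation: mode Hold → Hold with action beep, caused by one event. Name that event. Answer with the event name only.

evTimeout

try evStop: (Hold, evStop) → (Retreat, beep)
try evError: (Hold, evError) → (Approach, beep)
try evContact: (Hold, evContact) → (Standby, open_gripper)
try evTimeout: (Hold, evTimeout) → (Hold, beep)  ← matches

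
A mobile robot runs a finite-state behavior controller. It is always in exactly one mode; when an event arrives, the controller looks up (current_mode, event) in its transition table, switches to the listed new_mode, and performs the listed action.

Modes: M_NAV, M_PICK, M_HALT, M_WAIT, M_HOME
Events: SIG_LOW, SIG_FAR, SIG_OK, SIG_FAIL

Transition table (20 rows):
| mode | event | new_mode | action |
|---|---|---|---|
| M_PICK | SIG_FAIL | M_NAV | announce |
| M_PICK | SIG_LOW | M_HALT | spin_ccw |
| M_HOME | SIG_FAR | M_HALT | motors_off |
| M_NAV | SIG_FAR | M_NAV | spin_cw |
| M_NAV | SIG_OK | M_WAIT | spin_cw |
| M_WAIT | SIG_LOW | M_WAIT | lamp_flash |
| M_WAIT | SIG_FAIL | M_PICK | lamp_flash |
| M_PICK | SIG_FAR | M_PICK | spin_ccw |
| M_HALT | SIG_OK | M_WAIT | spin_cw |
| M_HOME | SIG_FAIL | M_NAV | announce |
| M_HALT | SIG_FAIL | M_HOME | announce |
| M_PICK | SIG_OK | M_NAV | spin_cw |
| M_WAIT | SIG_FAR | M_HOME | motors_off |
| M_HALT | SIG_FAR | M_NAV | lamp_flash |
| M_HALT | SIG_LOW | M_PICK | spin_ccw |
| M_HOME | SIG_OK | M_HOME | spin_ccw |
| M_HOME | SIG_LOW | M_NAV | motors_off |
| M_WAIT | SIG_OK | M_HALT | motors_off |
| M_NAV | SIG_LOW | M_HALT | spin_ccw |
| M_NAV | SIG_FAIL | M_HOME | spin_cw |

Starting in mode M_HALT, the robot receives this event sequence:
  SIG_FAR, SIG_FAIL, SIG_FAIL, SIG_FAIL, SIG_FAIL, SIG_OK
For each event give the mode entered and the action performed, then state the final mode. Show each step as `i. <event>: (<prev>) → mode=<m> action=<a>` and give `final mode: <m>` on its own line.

final mode: M_WAIT

1. SIG_FAR: (M_HALT) → mode=M_NAV action=lamp_flash
2. SIG_FAIL: (M_NAV) → mode=M_HOME action=spin_cw
3. SIG_FAIL: (M_HOME) → mode=M_NAV action=announce
4. SIG_FAIL: (M_NAV) → mode=M_HOME action=spin_cw
5. SIG_FAIL: (M_HOME) → mode=M_NAV action=announce
6. SIG_OK: (M_NAV) → mode=M_WAIT action=spin_cw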